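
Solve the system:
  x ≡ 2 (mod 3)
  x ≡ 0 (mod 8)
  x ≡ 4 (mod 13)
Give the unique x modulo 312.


Moduli 3, 8, 13 are pairwise coprime; by CRT there is a unique solution modulo M = 3 · 8 · 13 = 312.
Solve pairwise, accumulating the modulus:
  Start with x ≡ 2 (mod 3).
  Combine with x ≡ 0 (mod 8): since gcd(3, 8) = 1, we get a unique residue mod 24.
    Write x = 2 + 3·t and substitute into x ≡ 0 (mod 8): 3·t ≡ 0 − 2 = -2 (mod 8).
    Reduce coefficients mod 8: 3·t ≡ 6 (mod 8).
    The inverse of 3 mod 8 is 3 (since 3·3 = 9 = 1·8 + 1), so t ≡ 3·6 = 18 ≡ 2 (mod 8).
    Then x = 2 + 3·2 = 8, valid modulo lcm(3, 8) = 24: x ≡ 8 (mod 24).
  Combine with x ≡ 4 (mod 13): since gcd(24, 13) = 1, we get a unique residue mod 312.
    Write x = 8 + 24·t and substitute into x ≡ 4 (mod 13): 24·t ≡ 4 − 8 = -4 (mod 13).
    Reduce coefficients mod 13: 11·t ≡ 9 (mod 13).
    The inverse of 11 mod 13 is 6 (since 11·6 = 66 = 5·13 + 1), so t ≡ 6·9 = 54 ≡ 2 (mod 13).
    Then x = 8 + 24·2 = 56, valid modulo lcm(24, 13) = 312: x ≡ 56 (mod 312).
Verify: 56 mod 3 = 2 ✓, 56 mod 8 = 0 ✓, 56 mod 13 = 4 ✓.

x ≡ 56 (mod 312).


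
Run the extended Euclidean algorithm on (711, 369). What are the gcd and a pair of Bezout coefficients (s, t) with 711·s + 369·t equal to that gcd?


Euclidean algorithm on (711, 369) — divide until remainder is 0:
  711 = 1 · 369 + 342
  369 = 1 · 342 + 27
  342 = 12 · 27 + 18
  27 = 1 · 18 + 9
  18 = 2 · 9 + 0
gcd(711, 369) = 9.
Track Bezout coefficients alongside the remainders: start with r₀ = 711 = a·1 + b·0 (s = 1, t = 0) and r₁ = 369 = a·0 + b·1 (s = 0, t = 1); each new remainder r_{k+1} = r_{k-1} − q_k·r_k inherits s_{k+1} = s_{k-1} − q_k·s_k, t_{k+1} = t_{k-1} − q_k·t_k, so r_k = a·s_k + b·t_k at every step:
  q = 1: r = 342, s = 1 − 1·0 = 1, t = 0 − 1·1 = -1  (check: 711·1 + 369·(-1) = 342)
  q = 1: r = 27, s = 0 − 1·1 = -1, t = 1 − 1·(-1) = 2  (check: 711·(-1) + 369·2 = 27)
  q = 12: r = 18, s = 1 − 12·(-1) = 13, t = -1 − 12·2 = -25  (check: 711·13 + 369·(-25) = 18)
  q = 1: r = 9, s = -1 − 1·13 = -14, t = 2 − 1·(-25) = 27  (check: 711·(-14) + 369·27 = 9)
The row with r = 9 (the gcd) gives the Bezout coefficients s = -14, t = 27.
Result: 711 · (-14) + 369 · (27) = 9.

gcd(711, 369) = 9; s = -14, t = 27 (check: 711·(-14) + 369·27 = 9).


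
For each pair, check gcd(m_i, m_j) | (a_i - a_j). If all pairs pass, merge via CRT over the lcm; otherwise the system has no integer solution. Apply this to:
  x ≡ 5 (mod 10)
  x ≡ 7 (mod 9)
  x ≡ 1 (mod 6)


Moduli 10, 9, 6 are not pairwise coprime, so CRT works modulo lcm(m_i) when all pairwise compatibility conditions hold.
Pairwise compatibility: gcd(m_i, m_j) must divide a_i - a_j for every pair.
Merge one congruence at a time:
  Start: x ≡ 5 (mod 10).
  Combine with x ≡ 7 (mod 9): gcd(10, 9) = 1; 7 - 5 = 2, which IS divisible by 1, so compatible.
    Write x = 5 + 10·t and substitute into x ≡ 7 (mod 9): 10·t ≡ 7 − 5 = 2 (mod 9).
    Reduce coefficients mod 9: 1·t ≡ 2 (mod 9).
    So t ≡ 2 (mod 9).
    Then x = 5 + 10·2 = 25, valid modulo lcm(10, 9) = 90: x ≡ 25 (mod 90).
  Combine with x ≡ 1 (mod 6): gcd(90, 6) = 6; 1 - 25 = -24, which IS divisible by 6, so compatible.
    Write x = 25 + 90·t and substitute into x ≡ 1 (mod 6): 90·t ≡ 1 − 25 = -24 (mod 6).
    Divide the congruence (and modulus) by g = 6: 15·t ≡ -4 (mod 1).
    Modulo 1 every t works; take t = 0.
    Then x = 25 + 90·0 = 25, valid modulo lcm(90, 6) = 90: x ≡ 25 (mod 90).
Verify: 25 mod 10 = 5, 25 mod 9 = 7, 25 mod 6 = 1.

x ≡ 25 (mod 90).


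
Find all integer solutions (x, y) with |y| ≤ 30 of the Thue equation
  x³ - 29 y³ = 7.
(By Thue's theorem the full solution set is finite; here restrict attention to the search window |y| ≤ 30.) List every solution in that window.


The equation is x³ - 29y³ = 7. For fixed y, x³ = 29·y³ + 7, so a solution requires the RHS to be a perfect cube.
Strategy: iterate y from -30 to 30, compute RHS = 29·y³ + 7, and check whether it is a (positive or negative) perfect cube.
Check small values of y:
  y = 0: RHS = 7 is not a perfect cube.
  y = 1: RHS = 36 is not a perfect cube.
  y = -1: RHS = -22 is not a perfect cube.
  y = 2: RHS = 239 is not a perfect cube.
  y = -2: RHS = -225 is not a perfect cube.
  y = 3: RHS = 790 is not a perfect cube.
  y = -3: RHS = -776 is not a perfect cube.
Continuing the search up to |y| = 30 finds no solutions either.
No (x, y) in the scanned range satisfies the equation.

No integer solutions with |y| ≤ 30.


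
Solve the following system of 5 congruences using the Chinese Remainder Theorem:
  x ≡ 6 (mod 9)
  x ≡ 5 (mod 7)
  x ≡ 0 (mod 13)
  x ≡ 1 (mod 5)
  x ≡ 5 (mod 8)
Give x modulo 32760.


Product of moduli M = 9 · 7 · 13 · 5 · 8 = 32760.
Merge one congruence at a time:
  Start: x ≡ 6 (mod 9).
  Combine with x ≡ 5 (mod 7); new modulus lcm = 63.
    Write x = 6 + 9·t and substitute into x ≡ 5 (mod 7): 9·t ≡ 5 − 6 = -1 (mod 7).
    Reduce coefficients mod 7: 2·t ≡ 6 (mod 7).
    The inverse of 2 mod 7 is 4 (since 2·4 = 8 = 1·7 + 1), so t ≡ 4·6 = 24 ≡ 3 (mod 7).
    Then x = 6 + 9·3 = 33, valid modulo lcm(9, 7) = 63: x ≡ 33 (mod 63).
  Combine with x ≡ 0 (mod 13); new modulus lcm = 819.
    Write x = 33 + 63·t and substitute into x ≡ 0 (mod 13): 63·t ≡ 0 − 33 = -33 (mod 13).
    Reduce coefficients mod 13: 11·t ≡ 6 (mod 13).
    The inverse of 11 mod 13 is 6 (since 11·6 = 66 = 5·13 + 1), so t ≡ 6·6 = 36 ≡ 10 (mod 13).
    Then x = 33 + 63·10 = 663, valid modulo lcm(63, 13) = 819: x ≡ 663 (mod 819).
  Combine with x ≡ 1 (mod 5); new modulus lcm = 4095.
    Write x = 663 + 819·t and substitute into x ≡ 1 (mod 5): 819·t ≡ 1 − 663 = -662 (mod 5).
    Reduce coefficients mod 5: 4·t ≡ 3 (mod 5).
    The inverse of 4 mod 5 is 4 (since 4·4 = 16 = 3·5 + 1), so t ≡ 4·3 = 12 ≡ 2 (mod 5).
    Then x = 663 + 819·2 = 2301, valid modulo lcm(819, 5) = 4095: x ≡ 2301 (mod 4095).
  Combine with x ≡ 5 (mod 8); new modulus lcm = 32760.
    Write x = 2301 + 4095·t and substitute into x ≡ 5 (mod 8): 4095·t ≡ 5 − 2301 = -2296 (mod 8).
    Reduce coefficients mod 8: 7·t ≡ 0 (mod 8).
    The inverse of 7 mod 8 is 7 (since 7·7 = 49 = 6·8 + 1), so t ≡ 7·0 = 0 ≡ 0 (mod 8).
    Then x = 2301 + 4095·0 = 2301, valid modulo lcm(4095, 8) = 32760: x ≡ 2301 (mod 32760).
Verify against each original: 2301 mod 9 = 6, 2301 mod 7 = 5, 2301 mod 13 = 0, 2301 mod 5 = 1, 2301 mod 8 = 5.

x ≡ 2301 (mod 32760).


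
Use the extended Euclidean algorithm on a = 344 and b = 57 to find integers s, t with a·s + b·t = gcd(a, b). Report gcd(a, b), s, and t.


Euclidean algorithm on (344, 57) — divide until remainder is 0:
  344 = 6 · 57 + 2
  57 = 28 · 2 + 1
  2 = 2 · 1 + 0
gcd(344, 57) = 1.
Track Bezout coefficients alongside the remainders: start with r₀ = 344 = a·1 + b·0 (s = 1, t = 0) and r₁ = 57 = a·0 + b·1 (s = 0, t = 1); each new remainder r_{k+1} = r_{k-1} − q_k·r_k inherits s_{k+1} = s_{k-1} − q_k·s_k, t_{k+1} = t_{k-1} − q_k·t_k, so r_k = a·s_k + b·t_k at every step:
  q = 6: r = 2, s = 1 − 6·0 = 1, t = 0 − 6·1 = -6  (check: 344·1 + 57·(-6) = 2)
  q = 28: r = 1, s = 0 − 28·1 = -28, t = 1 − 28·(-6) = 169  (check: 344·(-28) + 57·169 = 1)
The row with r = 1 (the gcd) gives the Bezout coefficients s = -28, t = 169.
Result: 344 · (-28) + 57 · (169) = 1.

gcd(344, 57) = 1; s = -28, t = 169 (check: 344·(-28) + 57·169 = 1).


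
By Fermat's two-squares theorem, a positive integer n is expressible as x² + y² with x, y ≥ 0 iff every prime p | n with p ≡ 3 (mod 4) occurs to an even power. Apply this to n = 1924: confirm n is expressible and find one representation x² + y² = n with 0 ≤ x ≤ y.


Step 1: Factor n = 1924 = 2^2 · 13 · 37.
Step 2: Check the mod-4 condition on each prime factor: 2 = 2 (special); 13 ≡ 1 (mod 4), exponent 1; 37 ≡ 1 (mod 4), exponent 1.
All primes ≡ 3 (mod 4) appear to even exponent (or don't appear), so by the two-squares theorem n IS expressible as a sum of two squares.
Step 3: Build a representation. Group n = k² · m with k = 2 and m = 13 · 37 = 481 (a product of primes ≡ 1 (mod 4)); a representation of m scales to one of n via (k·x)² + (k·y)² = k²(x² + y²). Each prime p ≡ 1 (mod 4) is itself a sum of two squares; find a² by testing p − a² for a perfect square:
  13: 13 − 1² = 12, 13 − 2² = 9 = 3² ⇒ 13 = 2² + 3².
  37: 37 − 1² = 36 = 6² ⇒ 37 = 1² + 6².
  Combine using the Brahmagupta–Fibonacci identity (a² + b²)(c² + d²) = (ac − bd)² + (ad + bc)² = (ac + bd)² + (ad − bc)²:
  13 · 37 = 481: from (2² + 3²)(1² + 6²), take (2·1 − 3·6, 2·6 + 3·1) = (2 − 18, 12 + 3) = (-16, 15); dropping signs (only squares matter) gives (16, 15); check 16² + 15² = 256 + 225 = 481 ✓.
  Scale by k = 2: (2·16, 2·15) = (32, 30).
Step 4: Order so x ≤ y and verify: 30² + 32² = 900 + 1024 = 1924 = n. ✓

n = 1924 = 30² + 32² (one valid representation with x ≤ y).


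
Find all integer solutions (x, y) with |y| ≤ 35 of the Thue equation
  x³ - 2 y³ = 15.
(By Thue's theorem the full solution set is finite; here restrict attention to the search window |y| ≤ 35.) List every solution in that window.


The equation is x³ - 2y³ = 15. For fixed y, x³ = 2·y³ + 15, so a solution requires the RHS to be a perfect cube.
Strategy: iterate y from -35 to 35, compute RHS = 2·y³ + 15, and check whether it is a (positive or negative) perfect cube.
Check small values of y:
  y = 0: RHS = 15 is not a perfect cube.
  y = 1: RHS = 17 is not a perfect cube.
  y = -1: RHS = 13 is not a perfect cube.
  y = 2: RHS = 31 is not a perfect cube.
  y = -2: RHS = -1 = (-1)³ ⇒ x = -1 works.
  y = 3: RHS = 69 is not a perfect cube.
  y = -3: RHS = -39 is not a perfect cube.
Continuing the search up to |y| = 35 finds no further solutions beyond those listed.
Collected solutions: (-1, -2).

Solutions (with |y| ≤ 35): (-1, -2).


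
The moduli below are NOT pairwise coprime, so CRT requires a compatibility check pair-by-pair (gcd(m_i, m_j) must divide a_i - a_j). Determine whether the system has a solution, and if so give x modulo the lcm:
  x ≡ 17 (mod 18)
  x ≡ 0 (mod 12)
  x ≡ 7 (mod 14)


Moduli 18, 12, 14 are not pairwise coprime, so CRT works modulo lcm(m_i) when all pairwise compatibility conditions hold.
Pairwise compatibility: gcd(m_i, m_j) must divide a_i - a_j for every pair.
Merge one congruence at a time:
  Start: x ≡ 17 (mod 18).
  Combine with x ≡ 0 (mod 12): gcd(18, 12) = 6, and 0 - 17 = -17 is NOT divisible by 6.
    ⇒ system is inconsistent (no integer solution).

No solution (the system is inconsistent).


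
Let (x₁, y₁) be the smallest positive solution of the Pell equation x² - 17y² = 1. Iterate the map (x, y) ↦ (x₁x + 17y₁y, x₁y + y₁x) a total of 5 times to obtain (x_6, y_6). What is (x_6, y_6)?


Step 1: Find the fundamental solution (x₁, y₁) of x² - 17y² = 1.
  Expand √17 as a continued fraction. a₀ = ⌊√17⌋ = 4; iterate m_{k+1} = d_k·a_k − m_k, d_{k+1} = (17 − m_{k+1}²)/d_k, a_{k+1} = ⌊(a₀ + m_{k+1})/d_{k+1}⌋ (starting m₀ = 0, d₀ = 1), with convergents p_k = a_k·p_{k-1} + p_{k-2}, q_k = a_k·q_{k-1} + q_{k-2} (p₋₁ = 1, q₋₁ = 0):
  k = 0: a₀ = 4; p₀/q₀ = 4/1; p₀² − 17·q₀² = 16 − 17 = -1.
  k = 1: m = 4, d = 1, a = ⌊(4 + 4)/1⌋ = 8; p/q = (8·4 + 1)/(8·1 + 0) = 33/8; p² − 17·q² = 1089 − 1088 = 1.
  The first convergent with p² − 17·q² = 1 gives the fundamental solution (x₁, y₁) = (33, 8).
Step 2: Apply the recurrence (x_{n+1}, y_{n+1}) = (x₁x_n + 17y₁y_n, x₁y_n + y₁x_n) repeatedly.
  From (x_1, y_1) = (33, 8): x_2 = 33·33 + 17·8·8 = 2177; y_2 = 33·8 + 8·33 = 528.
  From (x_2, y_2) = (2177, 528): x_3 = 33·2177 + 17·8·528 = 143649; y_3 = 33·528 + 8·2177 = 34840.
  From (x_3, y_3) = (143649, 34840): x_4 = 33·143649 + 17·8·34840 = 9478657; y_4 = 33·34840 + 8·143649 = 2298912.
  From (x_4, y_4) = (9478657, 2298912): x_5 = 33·9478657 + 17·8·2298912 = 625447713; y_5 = 33·2298912 + 8·9478657 = 151693352.
  From (x_5, y_5) = (625447713, 151693352): x_6 = 33·625447713 + 17·8·151693352 = 41270070401; y_6 = 33·151693352 + 8·625447713 = 10009462320.
Step 3: Verify x_6² - 17·y_6² = 1703218710903496300801 - 1703218710903496300800 = 1 (should be 1). ✓

(x_1, y_1) = (33, 8); (x_6, y_6) = (41270070401, 10009462320).


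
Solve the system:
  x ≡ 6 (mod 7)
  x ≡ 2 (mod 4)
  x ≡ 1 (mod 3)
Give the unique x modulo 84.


Moduli 7, 4, 3 are pairwise coprime; by CRT there is a unique solution modulo M = 7 · 4 · 3 = 84.
Solve pairwise, accumulating the modulus:
  Start with x ≡ 6 (mod 7).
  Combine with x ≡ 2 (mod 4): since gcd(7, 4) = 1, we get a unique residue mod 28.
    Write x = 6 + 7·t and substitute into x ≡ 2 (mod 4): 7·t ≡ 2 − 6 = -4 (mod 4).
    Reduce coefficients mod 4: 3·t ≡ 0 (mod 4).
    The inverse of 3 mod 4 is 3 (since 3·3 = 9 = 2·4 + 1), so t ≡ 3·0 = 0 ≡ 0 (mod 4).
    Then x = 6 + 7·0 = 6, valid modulo lcm(7, 4) = 28: x ≡ 6 (mod 28).
  Combine with x ≡ 1 (mod 3): since gcd(28, 3) = 1, we get a unique residue mod 84.
    Write x = 6 + 28·t and substitute into x ≡ 1 (mod 3): 28·t ≡ 1 − 6 = -5 (mod 3).
    Reduce coefficients mod 3: 1·t ≡ 1 (mod 3).
    So t ≡ 1 (mod 3).
    Then x = 6 + 28·1 = 34, valid modulo lcm(28, 3) = 84: x ≡ 34 (mod 84).
Verify: 34 mod 7 = 6 ✓, 34 mod 4 = 2 ✓, 34 mod 3 = 1 ✓.

x ≡ 34 (mod 84).


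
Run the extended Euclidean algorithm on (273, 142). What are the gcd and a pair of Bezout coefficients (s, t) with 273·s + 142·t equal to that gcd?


Euclidean algorithm on (273, 142) — divide until remainder is 0:
  273 = 1 · 142 + 131
  142 = 1 · 131 + 11
  131 = 11 · 11 + 10
  11 = 1 · 10 + 1
  10 = 10 · 1 + 0
gcd(273, 142) = 1.
Track Bezout coefficients alongside the remainders: start with r₀ = 273 = a·1 + b·0 (s = 1, t = 0) and r₁ = 142 = a·0 + b·1 (s = 0, t = 1); each new remainder r_{k+1} = r_{k-1} − q_k·r_k inherits s_{k+1} = s_{k-1} − q_k·s_k, t_{k+1} = t_{k-1} − q_k·t_k, so r_k = a·s_k + b·t_k at every step:
  q = 1: r = 131, s = 1 − 1·0 = 1, t = 0 − 1·1 = -1  (check: 273·1 + 142·(-1) = 131)
  q = 1: r = 11, s = 0 − 1·1 = -1, t = 1 − 1·(-1) = 2  (check: 273·(-1) + 142·2 = 11)
  q = 11: r = 10, s = 1 − 11·(-1) = 12, t = -1 − 11·2 = -23  (check: 273·12 + 142·(-23) = 10)
  q = 1: r = 1, s = -1 − 1·12 = -13, t = 2 − 1·(-23) = 25  (check: 273·(-13) + 142·25 = 1)
The row with r = 1 (the gcd) gives the Bezout coefficients s = -13, t = 25.
Result: 273 · (-13) + 142 · (25) = 1.

gcd(273, 142) = 1; s = -13, t = 25 (check: 273·(-13) + 142·25 = 1).


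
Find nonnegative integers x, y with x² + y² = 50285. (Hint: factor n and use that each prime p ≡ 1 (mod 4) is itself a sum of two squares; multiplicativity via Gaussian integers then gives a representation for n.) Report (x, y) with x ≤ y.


Step 1: Factor n = 50285 = 5 · 89 · 113.
Step 2: Check the mod-4 condition on each prime factor: 5 ≡ 1 (mod 4), exponent 1; 89 ≡ 1 (mod 4), exponent 1; 113 ≡ 1 (mod 4), exponent 1.
All primes ≡ 3 (mod 4) appear to even exponent (or don't appear), so by the two-squares theorem n IS expressible as a sum of two squares.
Step 3: Build a representation. Here n = 5 · 89 · 113 is a product of primes ≡ 1 (mod 4). Each prime p ≡ 1 (mod 4) is itself a sum of two squares; find a² by testing p − a² for a perfect square:
  5: 5 − 1² = 4 = 2² ⇒ 5 = 1² + 2².
  89: 89 − 1² = 88, 89 − 2² = 85, 89 − 3² = 80, 89 − 4² = 73, 89 − 5² = 64 = 8² ⇒ 89 = 5² + 8².
  113: 113 − 1² = 112, 113 − 2² = 109, 113 − 3² = 104, 113 − 4² = 97, 113 − 5² = 88, 113 − 6² = 77, 113 − 7² = 64 = 8² ⇒ 113 = 7² + 8².
  Combine using the Brahmagupta–Fibonacci identity (a² + b²)(c² + d²) = (ac − bd)² + (ad + bc)² = (ac + bd)² + (ad − bc)²:
  5 · 89 = 445: from (1² + 2²)(5² + 8²), take (1·5 − 2·8, 1·8 + 2·5) = (5 − 16, 8 + 10) = (-11, 18); dropping signs (only squares matter) gives (11, 18); check 11² + 18² = 121 + 324 = 445 ✓.
  445 · 113 = 50285: from (11² + 18²)(7² + 8²), take (11·7 − 18·8, 11·8 + 18·7) = (77 − 144, 88 + 126) = (-67, 214); dropping signs (only squares matter) gives (67, 214); check 67² + 214² = 4489 + 45796 = 50285 ✓.
Step 4: Order so x ≤ y and verify: 67² + 214² = 4489 + 45796 = 50285 = n. ✓

n = 50285 = 67² + 214² (one valid representation with x ≤ y).


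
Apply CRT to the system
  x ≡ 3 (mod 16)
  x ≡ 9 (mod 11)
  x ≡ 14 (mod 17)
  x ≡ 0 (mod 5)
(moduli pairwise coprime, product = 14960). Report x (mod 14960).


Product of moduli M = 16 · 11 · 17 · 5 = 14960.
Merge one congruence at a time:
  Start: x ≡ 3 (mod 16).
  Combine with x ≡ 9 (mod 11); new modulus lcm = 176.
    Write x = 3 + 16·t and substitute into x ≡ 9 (mod 11): 16·t ≡ 9 − 3 = 6 (mod 11).
    Reduce coefficients mod 11: 5·t ≡ 6 (mod 11).
    The inverse of 5 mod 11 is 9 (since 5·9 = 45 = 4·11 + 1), so t ≡ 9·6 = 54 ≡ 10 (mod 11).
    Then x = 3 + 16·10 = 163, valid modulo lcm(16, 11) = 176: x ≡ 163 (mod 176).
  Combine with x ≡ 14 (mod 17); new modulus lcm = 2992.
    Write x = 163 + 176·t and substitute into x ≡ 14 (mod 17): 176·t ≡ 14 − 163 = -149 (mod 17).
    Reduce coefficients mod 17: 6·t ≡ 4 (mod 17).
    The inverse of 6 mod 17 is 3 (since 6·3 = 18 = 1·17 + 1), so t ≡ 3·4 = 12 ≡ 12 (mod 17).
    Then x = 163 + 176·12 = 2275, valid modulo lcm(176, 17) = 2992: x ≡ 2275 (mod 2992).
  Combine with x ≡ 0 (mod 5); new modulus lcm = 14960.
    Write x = 2275 + 2992·t and substitute into x ≡ 0 (mod 5): 2992·t ≡ 0 − 2275 = -2275 (mod 5).
    Reduce coefficients mod 5: 2·t ≡ 0 (mod 5).
    The inverse of 2 mod 5 is 3 (since 2·3 = 6 = 1·5 + 1), so t ≡ 3·0 = 0 ≡ 0 (mod 5).
    Then x = 2275 + 2992·0 = 2275, valid modulo lcm(2992, 5) = 14960: x ≡ 2275 (mod 14960).
Verify against each original: 2275 mod 16 = 3, 2275 mod 11 = 9, 2275 mod 17 = 14, 2275 mod 5 = 0.

x ≡ 2275 (mod 14960).


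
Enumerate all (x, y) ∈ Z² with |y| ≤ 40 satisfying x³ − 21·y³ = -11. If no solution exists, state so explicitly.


The equation is x³ - 21y³ = -11. For fixed y, x³ = 21·y³ − 11, so a solution requires the RHS to be a perfect cube.
Strategy: iterate y from -40 to 40, compute RHS = 21·y³ − 11, and check whether it is a (positive or negative) perfect cube.
Check small values of y:
  y = 0: RHS = -11 is not a perfect cube.
  y = 1: RHS = 10 is not a perfect cube.
  y = -1: RHS = -32 is not a perfect cube.
  y = 2: RHS = 157 is not a perfect cube.
  y = -2: RHS = -179 is not a perfect cube.
  y = 3: RHS = 556 is not a perfect cube.
  y = -3: RHS = -578 is not a perfect cube.
Continuing the search up to |y| = 40 finds no solutions either.
No (x, y) in the scanned range satisfies the equation.

No integer solutions with |y| ≤ 40.


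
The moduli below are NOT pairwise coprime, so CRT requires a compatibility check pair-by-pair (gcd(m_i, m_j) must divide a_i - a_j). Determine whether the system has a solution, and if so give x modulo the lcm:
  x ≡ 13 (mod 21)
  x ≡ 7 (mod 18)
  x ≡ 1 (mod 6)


Moduli 21, 18, 6 are not pairwise coprime, so CRT works modulo lcm(m_i) when all pairwise compatibility conditions hold.
Pairwise compatibility: gcd(m_i, m_j) must divide a_i - a_j for every pair.
Merge one congruence at a time:
  Start: x ≡ 13 (mod 21).
  Combine with x ≡ 7 (mod 18): gcd(21, 18) = 3; 7 - 13 = -6, which IS divisible by 3, so compatible.
    Write x = 13 + 21·t and substitute into x ≡ 7 (mod 18): 21·t ≡ 7 − 13 = -6 (mod 18).
    Divide the congruence (and modulus) by g = 3: 7·t ≡ -2 (mod 6).
    Reduce coefficients mod 6: 1·t ≡ 4 (mod 6).
    So t ≡ 4 (mod 6).
    Then x = 13 + 21·4 = 97, valid modulo lcm(21, 18) = 126: x ≡ 97 (mod 126).
  Combine with x ≡ 1 (mod 6): gcd(126, 6) = 6; 1 - 97 = -96, which IS divisible by 6, so compatible.
    Write x = 97 + 126·t and substitute into x ≡ 1 (mod 6): 126·t ≡ 1 − 97 = -96 (mod 6).
    Divide the congruence (and modulus) by g = 6: 21·t ≡ -16 (mod 1).
    Modulo 1 every t works; take t = 0.
    Then x = 97 + 126·0 = 97, valid modulo lcm(126, 6) = 126: x ≡ 97 (mod 126).
Verify: 97 mod 21 = 13, 97 mod 18 = 7, 97 mod 6 = 1.

x ≡ 97 (mod 126).


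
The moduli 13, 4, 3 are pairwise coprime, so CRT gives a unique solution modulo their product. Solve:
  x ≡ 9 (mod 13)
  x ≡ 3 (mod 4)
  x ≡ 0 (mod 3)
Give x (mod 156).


Moduli 13, 4, 3 are pairwise coprime; by CRT there is a unique solution modulo M = 13 · 4 · 3 = 156.
Solve pairwise, accumulating the modulus:
  Start with x ≡ 9 (mod 13).
  Combine with x ≡ 3 (mod 4): since gcd(13, 4) = 1, we get a unique residue mod 52.
    Write x = 9 + 13·t and substitute into x ≡ 3 (mod 4): 13·t ≡ 3 − 9 = -6 (mod 4).
    Reduce coefficients mod 4: 1·t ≡ 2 (mod 4).
    So t ≡ 2 (mod 4).
    Then x = 9 + 13·2 = 35, valid modulo lcm(13, 4) = 52: x ≡ 35 (mod 52).
  Combine with x ≡ 0 (mod 3): since gcd(52, 3) = 1, we get a unique residue mod 156.
    Write x = 35 + 52·t and substitute into x ≡ 0 (mod 3): 52·t ≡ 0 − 35 = -35 (mod 3).
    Reduce coefficients mod 3: 1·t ≡ 1 (mod 3).
    So t ≡ 1 (mod 3).
    Then x = 35 + 52·1 = 87, valid modulo lcm(52, 3) = 156: x ≡ 87 (mod 156).
Verify: 87 mod 13 = 9 ✓, 87 mod 4 = 3 ✓, 87 mod 3 = 0 ✓.

x ≡ 87 (mod 156).


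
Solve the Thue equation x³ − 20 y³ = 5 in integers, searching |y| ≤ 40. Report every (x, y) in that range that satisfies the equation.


The equation is x³ - 20y³ = 5. For fixed y, x³ = 20·y³ + 5, so a solution requires the RHS to be a perfect cube.
Strategy: iterate y from -40 to 40, compute RHS = 20·y³ + 5, and check whether it is a (positive or negative) perfect cube.
Check small values of y:
  y = 0: RHS = 5 is not a perfect cube.
  y = 1: RHS = 25 is not a perfect cube.
  y = -1: RHS = -15 is not a perfect cube.
  y = 2: RHS = 165 is not a perfect cube.
  y = -2: RHS = -155 is not a perfect cube.
  y = 3: RHS = 545 is not a perfect cube.
  y = -3: RHS = -535 is not a perfect cube.
Continuing the search up to |y| = 40 finds no solutions either.
No (x, y) in the scanned range satisfies the equation.

No integer solutions with |y| ≤ 40.


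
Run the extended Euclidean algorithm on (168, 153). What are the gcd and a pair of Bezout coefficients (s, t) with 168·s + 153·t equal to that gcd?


Euclidean algorithm on (168, 153) — divide until remainder is 0:
  168 = 1 · 153 + 15
  153 = 10 · 15 + 3
  15 = 5 · 3 + 0
gcd(168, 153) = 3.
Track Bezout coefficients alongside the remainders: start with r₀ = 168 = a·1 + b·0 (s = 1, t = 0) and r₁ = 153 = a·0 + b·1 (s = 0, t = 1); each new remainder r_{k+1} = r_{k-1} − q_k·r_k inherits s_{k+1} = s_{k-1} − q_k·s_k, t_{k+1} = t_{k-1} − q_k·t_k, so r_k = a·s_k + b·t_k at every step:
  q = 1: r = 15, s = 1 − 1·0 = 1, t = 0 − 1·1 = -1  (check: 168·1 + 153·(-1) = 15)
  q = 10: r = 3, s = 0 − 10·1 = -10, t = 1 − 10·(-1) = 11  (check: 168·(-10) + 153·11 = 3)
The row with r = 3 (the gcd) gives the Bezout coefficients s = -10, t = 11.
Result: 168 · (-10) + 153 · (11) = 3.

gcd(168, 153) = 3; s = -10, t = 11 (check: 168·(-10) + 153·11 = 3).


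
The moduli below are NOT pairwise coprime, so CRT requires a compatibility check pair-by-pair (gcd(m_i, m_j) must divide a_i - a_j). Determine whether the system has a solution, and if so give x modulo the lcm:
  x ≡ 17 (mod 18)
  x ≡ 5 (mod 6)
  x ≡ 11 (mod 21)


Moduli 18, 6, 21 are not pairwise coprime, so CRT works modulo lcm(m_i) when all pairwise compatibility conditions hold.
Pairwise compatibility: gcd(m_i, m_j) must divide a_i - a_j for every pair.
Merge one congruence at a time:
  Start: x ≡ 17 (mod 18).
  Combine with x ≡ 5 (mod 6): gcd(18, 6) = 6; 5 - 17 = -12, which IS divisible by 6, so compatible.
    Write x = 17 + 18·t and substitute into x ≡ 5 (mod 6): 18·t ≡ 5 − 17 = -12 (mod 6).
    Divide the congruence (and modulus) by g = 6: 3·t ≡ -2 (mod 1).
    Modulo 1 every t works; take t = 0.
    Then x = 17 + 18·0 = 17, valid modulo lcm(18, 6) = 18: x ≡ 17 (mod 18).
  Combine with x ≡ 11 (mod 21): gcd(18, 21) = 3; 11 - 17 = -6, which IS divisible by 3, so compatible.
    Write x = 17 + 18·t and substitute into x ≡ 11 (mod 21): 18·t ≡ 11 − 17 = -6 (mod 21).
    Divide the congruence (and modulus) by g = 3: 6·t ≡ -2 (mod 7).
    Reduce coefficients mod 7: 6·t ≡ 5 (mod 7).
    The inverse of 6 mod 7 is 6 (since 6·6 = 36 = 5·7 + 1), so t ≡ 6·5 = 30 ≡ 2 (mod 7).
    Then x = 17 + 18·2 = 53, valid modulo lcm(18, 21) = 126: x ≡ 53 (mod 126).
Verify: 53 mod 18 = 17, 53 mod 6 = 5, 53 mod 21 = 11.

x ≡ 53 (mod 126).


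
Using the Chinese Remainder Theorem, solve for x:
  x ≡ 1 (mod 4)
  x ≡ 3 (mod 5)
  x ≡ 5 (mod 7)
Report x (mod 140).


Moduli 4, 5, 7 are pairwise coprime; by CRT there is a unique solution modulo M = 4 · 5 · 7 = 140.
Solve pairwise, accumulating the modulus:
  Start with x ≡ 1 (mod 4).
  Combine with x ≡ 3 (mod 5): since gcd(4, 5) = 1, we get a unique residue mod 20.
    Write x = 1 + 4·t and substitute into x ≡ 3 (mod 5): 4·t ≡ 3 − 1 = 2 (mod 5).
    The inverse of 4 mod 5 is 4 (since 4·4 = 16 = 3·5 + 1), so t ≡ 4·2 = 8 ≡ 3 (mod 5).
    Then x = 1 + 4·3 = 13, valid modulo lcm(4, 5) = 20: x ≡ 13 (mod 20).
  Combine with x ≡ 5 (mod 7): since gcd(20, 7) = 1, we get a unique residue mod 140.
    Write x = 13 + 20·t and substitute into x ≡ 5 (mod 7): 20·t ≡ 5 − 13 = -8 (mod 7).
    Reduce coefficients mod 7: 6·t ≡ 6 (mod 7).
    The inverse of 6 mod 7 is 6 (since 6·6 = 36 = 5·7 + 1), so t ≡ 6·6 = 36 ≡ 1 (mod 7).
    Then x = 13 + 20·1 = 33, valid modulo lcm(20, 7) = 140: x ≡ 33 (mod 140).
Verify: 33 mod 4 = 1 ✓, 33 mod 5 = 3 ✓, 33 mod 7 = 5 ✓.

x ≡ 33 (mod 140).


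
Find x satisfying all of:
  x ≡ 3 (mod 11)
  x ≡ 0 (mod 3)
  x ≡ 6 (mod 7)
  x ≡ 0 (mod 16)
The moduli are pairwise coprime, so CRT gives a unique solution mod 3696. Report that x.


Product of moduli M = 11 · 3 · 7 · 16 = 3696.
Merge one congruence at a time:
  Start: x ≡ 3 (mod 11).
  Combine with x ≡ 0 (mod 3); new modulus lcm = 33.
    Write x = 3 + 11·t and substitute into x ≡ 0 (mod 3): 11·t ≡ 0 − 3 = -3 (mod 3).
    Reduce coefficients mod 3: 2·t ≡ 0 (mod 3).
    The inverse of 2 mod 3 is 2 (since 2·2 = 4 = 1·3 + 1), so t ≡ 2·0 = 0 ≡ 0 (mod 3).
    Then x = 3 + 11·0 = 3, valid modulo lcm(11, 3) = 33: x ≡ 3 (mod 33).
  Combine with x ≡ 6 (mod 7); new modulus lcm = 231.
    Write x = 3 + 33·t and substitute into x ≡ 6 (mod 7): 33·t ≡ 6 − 3 = 3 (mod 7).
    Reduce coefficients mod 7: 5·t ≡ 3 (mod 7).
    The inverse of 5 mod 7 is 3 (since 5·3 = 15 = 2·7 + 1), so t ≡ 3·3 = 9 ≡ 2 (mod 7).
    Then x = 3 + 33·2 = 69, valid modulo lcm(33, 7) = 231: x ≡ 69 (mod 231).
  Combine with x ≡ 0 (mod 16); new modulus lcm = 3696.
    Write x = 69 + 231·t and substitute into x ≡ 0 (mod 16): 231·t ≡ 0 − 69 = -69 (mod 16).
    Reduce coefficients mod 16: 7·t ≡ 11 (mod 16).
    The inverse of 7 mod 16 is 7 (since 7·7 = 49 = 3·16 + 1), so t ≡ 7·11 = 77 ≡ 13 (mod 16).
    Then x = 69 + 231·13 = 3072, valid modulo lcm(231, 16) = 3696: x ≡ 3072 (mod 3696).
Verify against each original: 3072 mod 11 = 3, 3072 mod 3 = 0, 3072 mod 7 = 6, 3072 mod 16 = 0.

x ≡ 3072 (mod 3696).


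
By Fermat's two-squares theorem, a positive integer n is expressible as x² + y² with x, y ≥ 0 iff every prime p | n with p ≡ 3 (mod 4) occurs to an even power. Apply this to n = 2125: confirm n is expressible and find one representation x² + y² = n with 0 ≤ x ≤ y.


Step 1: Factor n = 2125 = 5^3 · 17.
Step 2: Check the mod-4 condition on each prime factor: 5 ≡ 1 (mod 4), exponent 3; 17 ≡ 1 (mod 4), exponent 1.
All primes ≡ 3 (mod 4) appear to even exponent (or don't appear), so by the two-squares theorem n IS expressible as a sum of two squares.
Step 3: Build a representation. Group n = k² · m with k = 5 and m = 5 · 17 = 85 (a product of primes ≡ 1 (mod 4)); a representation of m scales to one of n via (k·x)² + (k·y)² = k²(x² + y²). Each prime p ≡ 1 (mod 4) is itself a sum of two squares; find a² by testing p − a² for a perfect square:
  5: 5 − 1² = 4 = 2² ⇒ 5 = 1² + 2².
  17: 17 − 1² = 16 = 4² ⇒ 17 = 1² + 4².
  Combine using the Brahmagupta–Fibonacci identity (a² + b²)(c² + d²) = (ac − bd)² + (ad + bc)² = (ac + bd)² + (ad − bc)²:
  5 · 17 = 85: from (1² + 2²)(1² + 4²), take (1·1 − 2·4, 1·4 + 2·1) = (1 − 8, 4 + 2) = (-7, 6); dropping signs (only squares matter) gives (7, 6); check 7² + 6² = 49 + 36 = 85 ✓.
  Scale by k = 5: (5·7, 5·6) = (35, 30).
Step 4: Order so x ≤ y and verify: 30² + 35² = 900 + 1225 = 2125 = n. ✓

n = 2125 = 30² + 35² (one valid representation with x ≤ y).


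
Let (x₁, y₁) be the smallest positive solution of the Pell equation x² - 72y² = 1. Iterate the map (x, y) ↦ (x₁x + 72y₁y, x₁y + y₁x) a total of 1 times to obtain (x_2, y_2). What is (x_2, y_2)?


Step 1: Find the fundamental solution (x₁, y₁) of x² - 72y² = 1.
  Expand √72 as a continued fraction. a₀ = ⌊√72⌋ = 8; iterate m_{k+1} = d_k·a_k − m_k, d_{k+1} = (72 − m_{k+1}²)/d_k, a_{k+1} = ⌊(a₀ + m_{k+1})/d_{k+1}⌋ (starting m₀ = 0, d₀ = 1), with convergents p_k = a_k·p_{k-1} + p_{k-2}, q_k = a_k·q_{k-1} + q_{k-2} (p₋₁ = 1, q₋₁ = 0):
  k = 0: a₀ = 8; p₀/q₀ = 8/1; p₀² − 72·q₀² = 64 − 72 = -8.
  k = 1: m = 8, d = 8, a = ⌊(8 + 8)/8⌋ = 2; p/q = (2·8 + 1)/(2·1 + 0) = 17/2; p² − 72·q² = 289 − 288 = 1.
  The first convergent with p² − 72·q² = 1 gives the fundamental solution (x₁, y₁) = (17, 2).
Step 2: Apply the recurrence (x_{n+1}, y_{n+1}) = (x₁x_n + 72y₁y_n, x₁y_n + y₁x_n) repeatedly.
  From (x_1, y_1) = (17, 2): x_2 = 17·17 + 72·2·2 = 577; y_2 = 17·2 + 2·17 = 68.
Step 3: Verify x_2² - 72·y_2² = 332929 - 332928 = 1 (should be 1). ✓

(x_1, y_1) = (17, 2); (x_2, y_2) = (577, 68).


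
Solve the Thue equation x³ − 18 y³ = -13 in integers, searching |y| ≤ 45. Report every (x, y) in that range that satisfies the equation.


The equation is x³ - 18y³ = -13. For fixed y, x³ = 18·y³ − 13, so a solution requires the RHS to be a perfect cube.
Strategy: iterate y from -45 to 45, compute RHS = 18·y³ − 13, and check whether it is a (positive or negative) perfect cube.
Check small values of y:
  y = 0: RHS = -13 is not a perfect cube.
  y = 1: RHS = 5 is not a perfect cube.
  y = -1: RHS = -31 is not a perfect cube.
  y = 2: RHS = 131 is not a perfect cube.
  y = -2: RHS = -157 is not a perfect cube.
  y = 3: RHS = 473 is not a perfect cube.
  y = -3: RHS = -499 is not a perfect cube.
Continuing the search up to |y| = 45 finds no solutions either.
No (x, y) in the scanned range satisfies the equation.

No integer solutions with |y| ≤ 45.


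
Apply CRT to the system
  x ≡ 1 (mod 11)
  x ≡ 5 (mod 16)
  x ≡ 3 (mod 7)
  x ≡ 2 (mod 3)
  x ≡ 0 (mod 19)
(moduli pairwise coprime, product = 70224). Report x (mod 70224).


Product of moduli M = 11 · 16 · 7 · 3 · 19 = 70224.
Merge one congruence at a time:
  Start: x ≡ 1 (mod 11).
  Combine with x ≡ 5 (mod 16); new modulus lcm = 176.
    Write x = 1 + 11·t and substitute into x ≡ 5 (mod 16): 11·t ≡ 5 − 1 = 4 (mod 16).
    The inverse of 11 mod 16 is 3 (since 11·3 = 33 = 2·16 + 1), so t ≡ 3·4 = 12 ≡ 12 (mod 16).
    Then x = 1 + 11·12 = 133, valid modulo lcm(11, 16) = 176: x ≡ 133 (mod 176).
  Combine with x ≡ 3 (mod 7); new modulus lcm = 1232.
    Write x = 133 + 176·t and substitute into x ≡ 3 (mod 7): 176·t ≡ 3 − 133 = -130 (mod 7).
    Reduce coefficients mod 7: 1·t ≡ 3 (mod 7).
    So t ≡ 3 (mod 7).
    Then x = 133 + 176·3 = 661, valid modulo lcm(176, 7) = 1232: x ≡ 661 (mod 1232).
  Combine with x ≡ 2 (mod 3); new modulus lcm = 3696.
    Write x = 661 + 1232·t and substitute into x ≡ 2 (mod 3): 1232·t ≡ 2 − 661 = -659 (mod 3).
    Reduce coefficients mod 3: 2·t ≡ 1 (mod 3).
    The inverse of 2 mod 3 is 2 (since 2·2 = 4 = 1·3 + 1), so t ≡ 2·1 = 2 ≡ 2 (mod 3).
    Then x = 661 + 1232·2 = 3125, valid modulo lcm(1232, 3) = 3696: x ≡ 3125 (mod 3696).
  Combine with x ≡ 0 (mod 19); new modulus lcm = 70224.
    Write x = 3125 + 3696·t and substitute into x ≡ 0 (mod 19): 3696·t ≡ 0 − 3125 = -3125 (mod 19).
    Reduce coefficients mod 19: 10·t ≡ 10 (mod 19).
    The inverse of 10 mod 19 is 2 (since 10·2 = 20 = 1·19 + 1), so t ≡ 2·10 = 20 ≡ 1 (mod 19).
    Then x = 3125 + 3696·1 = 6821, valid modulo lcm(3696, 19) = 70224: x ≡ 6821 (mod 70224).
Verify against each original: 6821 mod 11 = 1, 6821 mod 16 = 5, 6821 mod 7 = 3, 6821 mod 3 = 2, 6821 mod 19 = 0.

x ≡ 6821 (mod 70224).


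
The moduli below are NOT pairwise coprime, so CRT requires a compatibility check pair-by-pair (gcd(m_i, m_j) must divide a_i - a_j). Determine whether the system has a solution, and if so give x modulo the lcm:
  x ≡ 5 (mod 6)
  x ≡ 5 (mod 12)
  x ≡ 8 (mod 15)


Moduli 6, 12, 15 are not pairwise coprime, so CRT works modulo lcm(m_i) when all pairwise compatibility conditions hold.
Pairwise compatibility: gcd(m_i, m_j) must divide a_i - a_j for every pair.
Merge one congruence at a time:
  Start: x ≡ 5 (mod 6).
  Combine with x ≡ 5 (mod 12): gcd(6, 12) = 6; 5 - 5 = 0, which IS divisible by 6, so compatible.
    Write x = 5 + 6·t and substitute into x ≡ 5 (mod 12): 6·t ≡ 5 − 5 = 0 (mod 12).
    Divide the congruence (and modulus) by g = 6: 1·t ≡ 0 (mod 2).
    So t ≡ 0 (mod 2).
    Then x = 5 + 6·0 = 5, valid modulo lcm(6, 12) = 12: x ≡ 5 (mod 12).
  Combine with x ≡ 8 (mod 15): gcd(12, 15) = 3; 8 - 5 = 3, which IS divisible by 3, so compatible.
    Write x = 5 + 12·t and substitute into x ≡ 8 (mod 15): 12·t ≡ 8 − 5 = 3 (mod 15).
    Divide the congruence (and modulus) by g = 3: 4·t ≡ 1 (mod 5).
    The inverse of 4 mod 5 is 4 (since 4·4 = 16 = 3·5 + 1), so t ≡ 4·1 = 4 ≡ 4 (mod 5).
    Then x = 5 + 12·4 = 53, valid modulo lcm(12, 15) = 60: x ≡ 53 (mod 60).
Verify: 53 mod 6 = 5, 53 mod 12 = 5, 53 mod 15 = 8.

x ≡ 53 (mod 60).


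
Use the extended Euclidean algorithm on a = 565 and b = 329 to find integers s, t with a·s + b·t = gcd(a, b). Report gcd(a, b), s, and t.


Euclidean algorithm on (565, 329) — divide until remainder is 0:
  565 = 1 · 329 + 236
  329 = 1 · 236 + 93
  236 = 2 · 93 + 50
  93 = 1 · 50 + 43
  50 = 1 · 43 + 7
  43 = 6 · 7 + 1
  7 = 7 · 1 + 0
gcd(565, 329) = 1.
Track Bezout coefficients alongside the remainders: start with r₀ = 565 = a·1 + b·0 (s = 1, t = 0) and r₁ = 329 = a·0 + b·1 (s = 0, t = 1); each new remainder r_{k+1} = r_{k-1} − q_k·r_k inherits s_{k+1} = s_{k-1} − q_k·s_k, t_{k+1} = t_{k-1} − q_k·t_k, so r_k = a·s_k + b·t_k at every step:
  q = 1: r = 236, s = 1 − 1·0 = 1, t = 0 − 1·1 = -1  (check: 565·1 + 329·(-1) = 236)
  q = 1: r = 93, s = 0 − 1·1 = -1, t = 1 − 1·(-1) = 2  (check: 565·(-1) + 329·2 = 93)
  q = 2: r = 50, s = 1 − 2·(-1) = 3, t = -1 − 2·2 = -5  (check: 565·3 + 329·(-5) = 50)
  q = 1: r = 43, s = -1 − 1·3 = -4, t = 2 − 1·(-5) = 7  (check: 565·(-4) + 329·7 = 43)
  q = 1: r = 7, s = 3 − 1·(-4) = 7, t = -5 − 1·7 = -12  (check: 565·7 + 329·(-12) = 7)
  q = 6: r = 1, s = -4 − 6·7 = -46, t = 7 − 6·(-12) = 79  (check: 565·(-46) + 329·79 = 1)
The row with r = 1 (the gcd) gives the Bezout coefficients s = -46, t = 79.
Result: 565 · (-46) + 329 · (79) = 1.

gcd(565, 329) = 1; s = -46, t = 79 (check: 565·(-46) + 329·79 = 1).


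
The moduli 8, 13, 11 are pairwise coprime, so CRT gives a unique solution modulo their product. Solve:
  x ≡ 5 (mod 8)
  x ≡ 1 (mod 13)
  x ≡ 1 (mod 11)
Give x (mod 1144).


Moduli 8, 13, 11 are pairwise coprime; by CRT there is a unique solution modulo M = 8 · 13 · 11 = 1144.
Solve pairwise, accumulating the modulus:
  Start with x ≡ 5 (mod 8).
  Combine with x ≡ 1 (mod 13): since gcd(8, 13) = 1, we get a unique residue mod 104.
    Write x = 5 + 8·t and substitute into x ≡ 1 (mod 13): 8·t ≡ 1 − 5 = -4 (mod 13).
    Reduce coefficients mod 13: 8·t ≡ 9 (mod 13).
    The inverse of 8 mod 13 is 5 (since 8·5 = 40 = 3·13 + 1), so t ≡ 5·9 = 45 ≡ 6 (mod 13).
    Then x = 5 + 8·6 = 53, valid modulo lcm(8, 13) = 104: x ≡ 53 (mod 104).
  Combine with x ≡ 1 (mod 11): since gcd(104, 11) = 1, we get a unique residue mod 1144.
    Write x = 53 + 104·t and substitute into x ≡ 1 (mod 11): 104·t ≡ 1 − 53 = -52 (mod 11).
    Reduce coefficients mod 11: 5·t ≡ 3 (mod 11).
    The inverse of 5 mod 11 is 9 (since 5·9 = 45 = 4·11 + 1), so t ≡ 9·3 = 27 ≡ 5 (mod 11).
    Then x = 53 + 104·5 = 573, valid modulo lcm(104, 11) = 1144: x ≡ 573 (mod 1144).
Verify: 573 mod 8 = 5 ✓, 573 mod 13 = 1 ✓, 573 mod 11 = 1 ✓.

x ≡ 573 (mod 1144).


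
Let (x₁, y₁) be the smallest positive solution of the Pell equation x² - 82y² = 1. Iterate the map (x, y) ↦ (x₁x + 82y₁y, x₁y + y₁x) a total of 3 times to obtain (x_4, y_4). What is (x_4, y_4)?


Step 1: Find the fundamental solution (x₁, y₁) of x² - 82y² = 1.
  Expand √82 as a continued fraction. a₀ = ⌊√82⌋ = 9; iterate m_{k+1} = d_k·a_k − m_k, d_{k+1} = (82 − m_{k+1}²)/d_k, a_{k+1} = ⌊(a₀ + m_{k+1})/d_{k+1}⌋ (starting m₀ = 0, d₀ = 1), with convergents p_k = a_k·p_{k-1} + p_{k-2}, q_k = a_k·q_{k-1} + q_{k-2} (p₋₁ = 1, q₋₁ = 0):
  k = 0: a₀ = 9; p₀/q₀ = 9/1; p₀² − 82·q₀² = 81 − 82 = -1.
  k = 1: m = 9, d = 1, a = ⌊(9 + 9)/1⌋ = 18; p/q = (18·9 + 1)/(18·1 + 0) = 163/18; p² − 82·q² = 26569 − 26568 = 1.
  The first convergent with p² − 82·q² = 1 gives the fundamental solution (x₁, y₁) = (163, 18).
Step 2: Apply the recurrence (x_{n+1}, y_{n+1}) = (x₁x_n + 82y₁y_n, x₁y_n + y₁x_n) repeatedly.
  From (x_1, y_1) = (163, 18): x_2 = 163·163 + 82·18·18 = 53137; y_2 = 163·18 + 18·163 = 5868.
  From (x_2, y_2) = (53137, 5868): x_3 = 163·53137 + 82·18·5868 = 17322499; y_3 = 163·5868 + 18·53137 = 1912950.
  From (x_3, y_3) = (17322499, 1912950): x_4 = 163·17322499 + 82·18·1912950 = 5647081537; y_4 = 163·1912950 + 18·17322499 = 623615832.
Step 3: Verify x_4² - 82·y_4² = 31889529885526282369 - 31889529885526282368 = 1 (should be 1). ✓

(x_1, y_1) = (163, 18); (x_4, y_4) = (5647081537, 623615832).


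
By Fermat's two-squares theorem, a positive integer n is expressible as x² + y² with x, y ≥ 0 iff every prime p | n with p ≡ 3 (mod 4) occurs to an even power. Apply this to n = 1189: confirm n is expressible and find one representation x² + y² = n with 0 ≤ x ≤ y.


Step 1: Factor n = 1189 = 29 · 41.
Step 2: Check the mod-4 condition on each prime factor: 29 ≡ 1 (mod 4), exponent 1; 41 ≡ 1 (mod 4), exponent 1.
All primes ≡ 3 (mod 4) appear to even exponent (or don't appear), so by the two-squares theorem n IS expressible as a sum of two squares.
Step 3: Build a representation. Here n = 29 · 41 is a product of primes ≡ 1 (mod 4). Each prime p ≡ 1 (mod 4) is itself a sum of two squares; find a² by testing p − a² for a perfect square:
  29: 29 − 1² = 28, 29 − 2² = 25 = 5² ⇒ 29 = 2² + 5².
  41: 41 − 1² = 40, 41 − 2² = 37, 41 − 3² = 32, 41 − 4² = 25 = 5² ⇒ 41 = 4² + 5².
  Combine using the Brahmagupta–Fibonacci identity (a² + b²)(c² + d²) = (ac − bd)² + (ad + bc)² = (ac + bd)² + (ad − bc)²:
  29 · 41 = 1189: from (2² + 5²)(4² + 5²), take (2·4 − 5·5, 2·5 + 5·4) = (8 − 25, 10 + 20) = (-17, 30); dropping signs (only squares matter) gives (17, 30); check 17² + 30² = 289 + 900 = 1189 ✓.
Step 4: Order so x ≤ y and verify: 17² + 30² = 289 + 900 = 1189 = n. ✓

n = 1189 = 17² + 30² (one valid representation with x ≤ y).


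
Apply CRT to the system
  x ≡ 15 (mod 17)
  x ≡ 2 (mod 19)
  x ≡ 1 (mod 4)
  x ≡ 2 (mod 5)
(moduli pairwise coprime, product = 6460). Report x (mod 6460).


Product of moduli M = 17 · 19 · 4 · 5 = 6460.
Merge one congruence at a time:
  Start: x ≡ 15 (mod 17).
  Combine with x ≡ 2 (mod 19); new modulus lcm = 323.
    Write x = 15 + 17·t and substitute into x ≡ 2 (mod 19): 17·t ≡ 2 − 15 = -13 (mod 19).
    Reduce coefficients mod 19: 17·t ≡ 6 (mod 19).
    The inverse of 17 mod 19 is 9 (since 17·9 = 153 = 8·19 + 1), so t ≡ 9·6 = 54 ≡ 16 (mod 19).
    Then x = 15 + 17·16 = 287, valid modulo lcm(17, 19) = 323: x ≡ 287 (mod 323).
  Combine with x ≡ 1 (mod 4); new modulus lcm = 1292.
    Write x = 287 + 323·t and substitute into x ≡ 1 (mod 4): 323·t ≡ 1 − 287 = -286 (mod 4).
    Reduce coefficients mod 4: 3·t ≡ 2 (mod 4).
    The inverse of 3 mod 4 is 3 (since 3·3 = 9 = 2·4 + 1), so t ≡ 3·2 = 6 ≡ 2 (mod 4).
    Then x = 287 + 323·2 = 933, valid modulo lcm(323, 4) = 1292: x ≡ 933 (mod 1292).
  Combine with x ≡ 2 (mod 5); new modulus lcm = 6460.
    Write x = 933 + 1292·t and substitute into x ≡ 2 (mod 5): 1292·t ≡ 2 − 933 = -931 (mod 5).
    Reduce coefficients mod 5: 2·t ≡ 4 (mod 5).
    The inverse of 2 mod 5 is 3 (since 2·3 = 6 = 1·5 + 1), so t ≡ 3·4 = 12 ≡ 2 (mod 5).
    Then x = 933 + 1292·2 = 3517, valid modulo lcm(1292, 5) = 6460: x ≡ 3517 (mod 6460).
Verify against each original: 3517 mod 17 = 15, 3517 mod 19 = 2, 3517 mod 4 = 1, 3517 mod 5 = 2.

x ≡ 3517 (mod 6460).
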